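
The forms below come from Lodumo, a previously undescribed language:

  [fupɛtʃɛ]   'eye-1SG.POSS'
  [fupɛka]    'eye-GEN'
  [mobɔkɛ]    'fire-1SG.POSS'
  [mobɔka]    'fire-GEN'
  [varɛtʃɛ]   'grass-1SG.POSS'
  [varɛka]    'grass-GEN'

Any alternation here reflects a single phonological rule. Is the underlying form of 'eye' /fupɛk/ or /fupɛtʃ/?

The stem for 'eye' ends in [tʃ] in [fupɛtʃɛ] but [k] in [fupɛka].
Compare 'fire', with invariant [k] in [mobɔkɛ] and [mobɔka]: an analysis with underlying /k/ and a rule producing [tʃ] before the 1SG.POSS suffix would wrongly predict alternation here too.
The underlying segment must be /tʃ/; palato-alveolar /tʃ/ becomes [k] when no front vowel follows, yielding [k] there.

/fupɛtʃ/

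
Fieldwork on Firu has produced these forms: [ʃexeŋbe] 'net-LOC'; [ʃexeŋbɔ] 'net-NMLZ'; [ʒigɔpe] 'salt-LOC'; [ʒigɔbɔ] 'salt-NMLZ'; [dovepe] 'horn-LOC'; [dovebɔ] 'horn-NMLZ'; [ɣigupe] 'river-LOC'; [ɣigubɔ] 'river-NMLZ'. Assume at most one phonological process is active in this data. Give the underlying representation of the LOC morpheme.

/-pe/

The LOC suffix surfaces as [-be] and [-pe], depending on the final segment of the stem.
By contrast the NMLZ suffix keeps its initial [b] throughout — that segment must be underlying.
So the underlying form is /-pe/, and voiceless stops become voiced after a nasal.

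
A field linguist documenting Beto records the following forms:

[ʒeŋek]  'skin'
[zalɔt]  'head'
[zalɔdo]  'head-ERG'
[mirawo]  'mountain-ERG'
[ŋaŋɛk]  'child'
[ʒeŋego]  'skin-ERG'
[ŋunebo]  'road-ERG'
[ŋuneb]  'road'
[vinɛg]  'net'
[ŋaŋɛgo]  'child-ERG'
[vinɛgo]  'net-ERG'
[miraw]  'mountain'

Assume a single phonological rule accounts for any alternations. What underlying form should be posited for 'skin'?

'skin' shows [k] ~ [g] at the end of the stem ([ʒeŋek] vs [ʒeŋego]).
If /g/ were underlying and a rule turned it into [k] in isolation, 'net' would also alternate; but it has [g] in both [vinɛg] and [vinɛgo].
So /k/ is underlying, and a rule of intervocalic voicing — voiceless stops become voiced between vowels — gives [g].
So 'skin' = /ʒeŋek/.

/ʒeŋek/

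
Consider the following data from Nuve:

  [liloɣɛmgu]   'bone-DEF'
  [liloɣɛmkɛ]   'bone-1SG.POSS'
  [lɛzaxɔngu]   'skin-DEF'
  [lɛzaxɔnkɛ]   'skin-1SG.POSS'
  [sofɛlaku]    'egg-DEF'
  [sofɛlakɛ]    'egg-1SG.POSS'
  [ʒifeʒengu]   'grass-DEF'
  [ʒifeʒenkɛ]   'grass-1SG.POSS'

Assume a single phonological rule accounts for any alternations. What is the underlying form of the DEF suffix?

/-gu/

The DEF morpheme has two allomorphs, [-gu] and [-ku].
By contrast the 1SG.POSS suffix keeps its initial [k] throughout — that segment must be underlying.
The DEF suffix is therefore /-gu/ underlyingly, with post-vocalic devoicing: voiced stops become voiceless after a vowel.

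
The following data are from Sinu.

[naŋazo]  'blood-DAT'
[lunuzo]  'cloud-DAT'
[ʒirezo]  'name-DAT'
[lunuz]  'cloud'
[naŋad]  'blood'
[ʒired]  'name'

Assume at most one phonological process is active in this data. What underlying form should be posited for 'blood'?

/naŋad/

The root 'blood' surfaces as [naŋazo] and [naŋad], with a stem-final [z] ~ [d] alternation.
If /z/ were underlying and a rule turned it into [d] in isolation, 'cloud' would also alternate; but it has [z] in both [lunuzo] and [lunuz].
The alternation reflects intervocalic spirantization: voiced stops become fricatives between vowels. /d/ is underlying.
The underlying form of 'blood' is therefore /naŋad/.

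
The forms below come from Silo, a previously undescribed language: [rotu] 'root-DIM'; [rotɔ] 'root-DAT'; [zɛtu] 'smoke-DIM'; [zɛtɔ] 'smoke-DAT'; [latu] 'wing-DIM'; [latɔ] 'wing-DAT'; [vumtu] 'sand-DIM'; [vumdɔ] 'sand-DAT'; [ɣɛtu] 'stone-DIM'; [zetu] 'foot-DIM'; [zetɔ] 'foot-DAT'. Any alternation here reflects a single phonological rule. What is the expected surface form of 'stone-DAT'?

[ɣɛtɔ]

The DAT suffix surfaces as [-dɔ] and [-tɔ], depending on the final segment of the stem.
By contrast the DIM suffix keeps its initial [t] throughout — that segment must be underlying.
So the underlying form is /-dɔ/, and voiced stops become voiceless after a vowel.
After 'stone', which ends in a vowel, the suffix surfaces as [-tɔ], giving [ɣɛtɔ].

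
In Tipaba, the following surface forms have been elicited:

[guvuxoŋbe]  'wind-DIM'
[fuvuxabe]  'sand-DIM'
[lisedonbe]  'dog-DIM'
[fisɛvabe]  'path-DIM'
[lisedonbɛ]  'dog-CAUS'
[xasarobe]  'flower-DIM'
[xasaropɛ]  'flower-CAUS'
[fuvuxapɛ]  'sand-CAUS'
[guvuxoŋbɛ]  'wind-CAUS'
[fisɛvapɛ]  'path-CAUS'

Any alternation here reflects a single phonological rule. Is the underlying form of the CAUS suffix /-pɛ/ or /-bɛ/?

The CAUS suffix surfaces as [-bɛ] and [-pɛ], depending on the final segment of the stem.
By contrast the DIM suffix keeps its initial [b] throughout — that segment must be underlying.
So the underlying form is /-pɛ/, and voiceless stops become voiced after a nasal.

/-pɛ/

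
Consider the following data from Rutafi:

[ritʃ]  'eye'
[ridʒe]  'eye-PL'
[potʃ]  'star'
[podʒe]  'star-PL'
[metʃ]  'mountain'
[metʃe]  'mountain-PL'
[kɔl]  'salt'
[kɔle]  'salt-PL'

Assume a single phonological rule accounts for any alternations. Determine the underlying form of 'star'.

The stem for 'star' ends in [tʃ] in [potʃ] but [dʒ] in [podʒe].
Compare 'mountain', with invariant [tʃ] in [metʃ] and [metʃe]: an analysis with underlying /tʃ/ and a rule producing [dʒ] before the PL suffix would wrongly predict alternation here too.
The alternation reflects word-final obstruent devoicing: voiced obstruents become voiceless word-finally. /dʒ/ is underlying.

/podʒ/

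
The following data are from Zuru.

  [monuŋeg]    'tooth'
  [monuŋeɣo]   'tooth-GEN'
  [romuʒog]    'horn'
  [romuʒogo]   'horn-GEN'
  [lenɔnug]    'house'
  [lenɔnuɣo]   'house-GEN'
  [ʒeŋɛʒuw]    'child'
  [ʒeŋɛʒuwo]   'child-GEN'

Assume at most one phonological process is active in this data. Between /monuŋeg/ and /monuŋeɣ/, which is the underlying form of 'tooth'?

The stem for 'tooth' ends in [g] in [monuŋeg] but [ɣ] in [monuŋeɣo].
But 'horn' keeps [g] in both environments ([romuʒog], [romuʒogo]), so there is no rule changing /g/ to [ɣ] before the GEN suffix.
So /ɣ/ is underlying, and a rule of word-final hardening — voiced fricatives become stops word-finally — gives [g].

/monuŋeɣ/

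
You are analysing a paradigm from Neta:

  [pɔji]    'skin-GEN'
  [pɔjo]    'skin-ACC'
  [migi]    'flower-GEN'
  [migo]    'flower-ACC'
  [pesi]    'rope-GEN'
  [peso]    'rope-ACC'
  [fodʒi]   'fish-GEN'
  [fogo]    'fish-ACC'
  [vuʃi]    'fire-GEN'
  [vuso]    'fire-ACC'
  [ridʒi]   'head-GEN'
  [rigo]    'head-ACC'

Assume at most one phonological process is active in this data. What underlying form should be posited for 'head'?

/ridʒ/

The root 'head' surfaces as [ridʒi] and [rigo], with a stem-final [dʒ] ~ [g] alternation.
The stem 'flower' ([migi], [migo]) shows [g] unchanged in both environments, so [g] cannot be basic with [dʒ] derived before the GEN suffix.
So /dʒ/ is underlying, and a rule of depalatalization — palato-alveolar /dʒ/ and /ʃ/ become [g] and [s] when no front vowel follows — gives [g].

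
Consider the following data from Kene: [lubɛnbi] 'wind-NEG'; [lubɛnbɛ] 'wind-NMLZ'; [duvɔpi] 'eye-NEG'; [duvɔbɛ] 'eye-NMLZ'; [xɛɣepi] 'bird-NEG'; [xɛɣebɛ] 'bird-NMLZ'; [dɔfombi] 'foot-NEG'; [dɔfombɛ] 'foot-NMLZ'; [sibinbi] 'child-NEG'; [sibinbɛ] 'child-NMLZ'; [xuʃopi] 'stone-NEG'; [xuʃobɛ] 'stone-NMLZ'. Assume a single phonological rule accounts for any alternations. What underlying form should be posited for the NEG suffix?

The NEG suffix surfaces as [-bi] and [-pi], depending on the final segment of the stem.
By contrast the NMLZ suffix keeps its initial [b] throughout — that segment must be underlying.
The NEG suffix is therefore /-pi/ underlyingly, with post-nasal voicing: voiceless stops become voiced after a nasal.

/-pi/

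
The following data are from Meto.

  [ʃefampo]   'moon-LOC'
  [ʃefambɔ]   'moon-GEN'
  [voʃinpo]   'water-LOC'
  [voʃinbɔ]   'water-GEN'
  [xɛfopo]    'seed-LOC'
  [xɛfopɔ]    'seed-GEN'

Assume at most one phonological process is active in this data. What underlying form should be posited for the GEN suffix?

/-bɔ/

The GEN morpheme has two allomorphs, [-bɔ] and [-pɔ].
By contrast the LOC suffix keeps its initial [p] throughout — that segment must be underlying.
The GEN suffix is therefore /-bɔ/ underlyingly, with post-vocalic devoicing: voiced stops become voiceless after a vowel.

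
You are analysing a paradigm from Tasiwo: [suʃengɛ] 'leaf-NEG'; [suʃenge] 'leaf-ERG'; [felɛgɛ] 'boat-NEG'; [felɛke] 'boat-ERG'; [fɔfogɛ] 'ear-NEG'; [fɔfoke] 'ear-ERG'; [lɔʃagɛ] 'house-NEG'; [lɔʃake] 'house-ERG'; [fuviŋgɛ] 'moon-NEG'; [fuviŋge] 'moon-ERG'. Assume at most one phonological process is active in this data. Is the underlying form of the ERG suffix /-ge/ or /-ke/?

/-ke/

The ERG morpheme has two allomorphs, [-ge] and [-ke].
The NEG suffix, which begins with [g], is invariant after every stem; so [g] is not altered by any rule here.
The ERG suffix is therefore /-ke/ underlyingly, with post-nasal voicing: voiceless stops become voiced after a nasal.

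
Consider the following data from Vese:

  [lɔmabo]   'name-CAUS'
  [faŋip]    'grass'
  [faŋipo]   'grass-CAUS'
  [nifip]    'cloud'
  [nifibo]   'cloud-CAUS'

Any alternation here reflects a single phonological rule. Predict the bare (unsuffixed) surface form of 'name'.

'cloud' shows [p] ~ [b] at the end of the stem ([nifip] vs [nifibo]).
If /p/ were underlying and a rule turned it into [b] before the CAUS suffix, 'grass' would also alternate; but it has [p] in both [faŋip] and [faŋipo].
Therefore /b/ is basic and [p] is derived by word-final obstruent devoicing (voiced obstruents become voiceless word-finally).
The one attested form of 'name', [lɔmabo], shows underlying /lɔmab/. Applying the same rule word-finally gives [lɔmap].

[lɔmap]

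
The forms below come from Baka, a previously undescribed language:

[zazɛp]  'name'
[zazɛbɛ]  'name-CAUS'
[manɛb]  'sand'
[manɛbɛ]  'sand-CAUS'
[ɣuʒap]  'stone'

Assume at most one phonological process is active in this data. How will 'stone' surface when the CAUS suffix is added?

In [zazɛp] and [zazɛbɛ] the final segment of 'name' alternates: [p] ~ [b].
But 'sand' keeps [b] in both environments ([manɛb], [manɛbɛ]), so there is no rule changing /b/ to [p] in isolation.
So /p/ is underlying, and a rule of intervocalic voicing — voiceless stops become voiced between vowels — gives [b].
From [ɣuʒap] the stem 'stone' is /ɣuʒap/; between vowels this yields [ɣuʒabɛ].

[ɣuʒabɛ]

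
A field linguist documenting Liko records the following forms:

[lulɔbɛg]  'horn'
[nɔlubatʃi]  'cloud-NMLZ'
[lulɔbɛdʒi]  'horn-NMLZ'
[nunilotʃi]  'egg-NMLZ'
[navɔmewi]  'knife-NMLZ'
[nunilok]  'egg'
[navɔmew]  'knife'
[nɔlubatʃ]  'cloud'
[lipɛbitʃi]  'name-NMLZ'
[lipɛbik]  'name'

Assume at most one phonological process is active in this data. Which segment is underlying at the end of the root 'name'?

The root 'name' surfaces as [lipɛbik] and [lipɛbitʃi], with a stem-final [k] ~ [tʃ] alternation.
But 'cloud' keeps [tʃ] in both environments ([nɔlubatʃ], [nɔlubatʃi]), so there is no rule changing /tʃ/ to [k] in isolation.
The underlying segment must be /k/; /k/ and /g/ become palato-alveolar [tʃ] and [dʒ] before a front vowel, yielding [tʃ] there.

/k/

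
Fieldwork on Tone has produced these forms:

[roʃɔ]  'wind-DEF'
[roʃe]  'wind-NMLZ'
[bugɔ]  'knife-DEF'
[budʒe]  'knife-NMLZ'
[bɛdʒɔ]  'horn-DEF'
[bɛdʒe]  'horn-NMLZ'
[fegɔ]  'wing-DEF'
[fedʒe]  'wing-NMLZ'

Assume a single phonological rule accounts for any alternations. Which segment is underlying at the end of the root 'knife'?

'knife' shows [g] ~ [dʒ] at the end of the stem ([bugɔ] vs [budʒe]).
If /dʒ/ were underlying and a rule turned it into [g] before the DEF suffix, 'horn' would also alternate; but it has [dʒ] in both [bɛdʒɔ] and [bɛdʒe].
Therefore /g/ is basic and [dʒ] is derived by palatalization before a front vowel (/g/ becomes palato-alveolar [dʒ] before a front vowel).

/g/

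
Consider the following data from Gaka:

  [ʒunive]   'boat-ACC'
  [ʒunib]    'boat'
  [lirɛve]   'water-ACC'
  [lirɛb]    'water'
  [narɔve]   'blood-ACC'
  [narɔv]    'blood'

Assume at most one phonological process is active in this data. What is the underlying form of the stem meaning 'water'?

The stem for 'water' ends in [v] in [lirɛve] but [b] in [lirɛb].
But 'blood' keeps [v] in both environments ([narɔve], [narɔv]), so there is no rule changing /v/ to [b] in isolation.
The alternation reflects intervocalic spirantization: voiced stops become fricatives between vowels. /b/ is underlying.

/lirɛb/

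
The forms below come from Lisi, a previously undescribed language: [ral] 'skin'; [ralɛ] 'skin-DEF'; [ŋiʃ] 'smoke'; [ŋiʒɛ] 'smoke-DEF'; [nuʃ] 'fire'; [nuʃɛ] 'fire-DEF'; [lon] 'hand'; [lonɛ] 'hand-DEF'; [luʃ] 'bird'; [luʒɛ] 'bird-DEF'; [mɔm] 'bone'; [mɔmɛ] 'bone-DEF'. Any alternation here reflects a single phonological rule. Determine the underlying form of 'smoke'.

In [ŋiʃ] and [ŋiʒɛ] the final segment of 'smoke' alternates: [ʃ] ~ [ʒ].
Compare 'fire', with invariant [ʃ] in [nuʃ] and [nuʃɛ]: an analysis with underlying /ʃ/ and a rule producing [ʒ] before the DEF suffix would wrongly predict alternation here too.
So /ʒ/ is underlying, and a rule of word-final obstruent devoicing — voiced obstruents become voiceless word-finally — gives [ʃ].
The underlying form of 'smoke' is therefore /ŋiʒ/.

/ŋiʒ/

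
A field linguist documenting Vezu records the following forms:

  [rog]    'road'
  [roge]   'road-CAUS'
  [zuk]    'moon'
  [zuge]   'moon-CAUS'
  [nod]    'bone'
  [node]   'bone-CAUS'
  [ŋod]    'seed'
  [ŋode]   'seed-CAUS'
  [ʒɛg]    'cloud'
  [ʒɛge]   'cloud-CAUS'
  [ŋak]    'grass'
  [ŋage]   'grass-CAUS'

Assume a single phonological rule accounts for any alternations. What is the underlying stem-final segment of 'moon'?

/k/

The stem for 'moon' ends in [k] in [zuk] but [g] in [zuge].
But 'cloud' keeps [g] in both environments ([ʒɛg], [ʒɛge]), so there is no rule changing /g/ to [k] in isolation.
The alternation reflects intervocalic voicing: voiceless stops become voiced between vowels. /k/ is underlying.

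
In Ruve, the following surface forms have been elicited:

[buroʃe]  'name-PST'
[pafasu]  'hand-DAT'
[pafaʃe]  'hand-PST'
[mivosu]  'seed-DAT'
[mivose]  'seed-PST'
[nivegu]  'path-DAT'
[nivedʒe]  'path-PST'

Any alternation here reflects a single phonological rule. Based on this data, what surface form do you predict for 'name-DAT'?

The stem for 'hand' ends in [s] in [pafasu] but [ʃ] in [pafaʃe].
Compare 'seed', with invariant [s] in [mivosu] and [mivose]: an analysis with underlying /s/ and a rule producing [ʃ] before the PST suffix would wrongly predict alternation here too.
The alternation reflects depalatalization: palato-alveolar /dʒ/ and /ʃ/ become [g] and [s] when no front vowel follows. /ʃ/ is underlying.
From [buroʃe] the stem 'name' is /buroʃ/; when no front vowel follows this yields [burosu].

[burosu]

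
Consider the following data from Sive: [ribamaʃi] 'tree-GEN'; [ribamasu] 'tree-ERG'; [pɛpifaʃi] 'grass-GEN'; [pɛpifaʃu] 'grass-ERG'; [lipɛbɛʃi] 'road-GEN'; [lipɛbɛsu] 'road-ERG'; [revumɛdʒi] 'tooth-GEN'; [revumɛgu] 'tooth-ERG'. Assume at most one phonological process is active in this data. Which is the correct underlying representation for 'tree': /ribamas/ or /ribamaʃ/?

'tree' shows [ʃ] ~ [s] at the end of the stem ([ribamaʃi] vs [ribamasu]).
But 'grass' keeps [ʃ] in both environments ([pɛpifaʃi], [pɛpifaʃu]), so there is no rule changing /ʃ/ to [s] before the ERG suffix.
The alternation reflects palatalization before a front vowel: /g/ and /s/ become palato-alveolar [dʒ] and [ʃ] before a front vowel. /s/ is underlying.

/ribamas/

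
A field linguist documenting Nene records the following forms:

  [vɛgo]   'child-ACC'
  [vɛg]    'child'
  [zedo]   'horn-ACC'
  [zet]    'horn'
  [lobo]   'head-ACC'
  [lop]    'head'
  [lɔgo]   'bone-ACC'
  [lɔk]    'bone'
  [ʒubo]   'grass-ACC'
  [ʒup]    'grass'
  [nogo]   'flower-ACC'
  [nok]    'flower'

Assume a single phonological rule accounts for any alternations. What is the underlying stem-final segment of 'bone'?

The root 'bone' surfaces as [lɔgo] and [lɔk], with a stem-final [g] ~ [k] alternation.
The stem 'child' ([vɛgo], [vɛg]) shows [g] unchanged in both environments, so [g] cannot be basic with [k] derived in isolation.
So /k/ is underlying, and a rule of intervocalic voicing — voiceless stops become voiced between vowels — gives [g].

/k/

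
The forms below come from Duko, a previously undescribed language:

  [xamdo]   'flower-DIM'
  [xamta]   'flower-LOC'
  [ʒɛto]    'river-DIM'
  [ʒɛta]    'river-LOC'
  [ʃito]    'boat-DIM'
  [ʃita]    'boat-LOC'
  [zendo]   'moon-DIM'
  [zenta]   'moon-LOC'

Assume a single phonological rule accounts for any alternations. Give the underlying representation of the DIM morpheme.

The DIM morpheme has two allomorphs, [-do] and [-to].
The LOC suffix, which begins with [t], is invariant after every stem; so [t] is not altered by any rule here.
The DIM suffix is therefore /-do/ underlyingly, with post-vocalic devoicing: voiced stops become voiceless after a vowel.

/-do/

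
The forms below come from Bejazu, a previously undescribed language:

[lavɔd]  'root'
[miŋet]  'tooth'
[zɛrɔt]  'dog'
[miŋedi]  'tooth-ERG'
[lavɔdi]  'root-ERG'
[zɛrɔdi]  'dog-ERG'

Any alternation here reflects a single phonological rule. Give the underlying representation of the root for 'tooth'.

In [miŋedi] and [miŋet] the final segment of 'tooth' alternates: [d] ~ [t].
If /d/ were underlying and a rule turned it into [t] in isolation, 'root' would also alternate; but it has [d] in both [lavɔdi] and [lavɔd].
The alternation reflects intervocalic voicing: voiceless stops become voiced between vowels. /t/ is underlying.
Hence 'tooth' is /miŋet/ underlyingly.

/miŋet/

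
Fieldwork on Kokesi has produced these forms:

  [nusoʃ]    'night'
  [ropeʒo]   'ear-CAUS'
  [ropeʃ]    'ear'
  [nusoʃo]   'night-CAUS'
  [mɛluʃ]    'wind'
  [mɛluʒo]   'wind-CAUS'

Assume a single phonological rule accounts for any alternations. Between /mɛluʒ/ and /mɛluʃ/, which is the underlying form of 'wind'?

/mɛluʒ/

The root 'wind' surfaces as [mɛluʒo] and [mɛluʃ], with a stem-final [ʒ] ~ [ʃ] alternation.
But 'night' keeps [ʃ] in both environments ([nusoʃo], [nusoʃ]), so there is no rule changing /ʃ/ to [ʒ] before the CAUS suffix.
The underlying segment must be /ʒ/; voiced obstruents become voiceless word-finally, yielding [ʃ] there.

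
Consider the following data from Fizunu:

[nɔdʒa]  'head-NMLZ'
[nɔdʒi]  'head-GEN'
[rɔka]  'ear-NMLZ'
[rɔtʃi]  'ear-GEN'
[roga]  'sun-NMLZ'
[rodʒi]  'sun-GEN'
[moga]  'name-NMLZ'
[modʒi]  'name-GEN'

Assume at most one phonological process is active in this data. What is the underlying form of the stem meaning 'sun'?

/rog/

In [roga] and [rodʒi] the final segment of 'sun' alternates: [g] ~ [dʒ].
Compare 'head', with invariant [dʒ] in [nɔdʒa] and [nɔdʒi]: an analysis with underlying /dʒ/ and a rule producing [g] before the NMLZ suffix would wrongly predict alternation here too.
Therefore /g/ is basic and [dʒ] is derived by palatalization before a front vowel (/k/ and /g/ become palato-alveolar [tʃ] and [dʒ] before a front vowel).
Hence 'sun' is /rog/ underlyingly.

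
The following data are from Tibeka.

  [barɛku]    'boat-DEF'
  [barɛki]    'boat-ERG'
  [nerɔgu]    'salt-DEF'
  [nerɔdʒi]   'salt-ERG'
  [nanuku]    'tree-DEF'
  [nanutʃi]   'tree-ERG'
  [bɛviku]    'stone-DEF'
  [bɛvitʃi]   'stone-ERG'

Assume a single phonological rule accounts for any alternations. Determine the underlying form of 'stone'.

In [bɛviku] and [bɛvitʃi] the final segment of 'stone' alternates: [k] ~ [tʃ].
If /k/ were underlying and a rule turned it into [tʃ] before the ERG suffix, 'boat' would also alternate; but it has [k] in both [barɛku] and [barɛki].
So /tʃ/ is underlying, and a rule of depalatalization — palato-alveolar /tʃ/ and /dʒ/ become [k] and [g] when no front vowel follows — gives [k].

/bɛvitʃ/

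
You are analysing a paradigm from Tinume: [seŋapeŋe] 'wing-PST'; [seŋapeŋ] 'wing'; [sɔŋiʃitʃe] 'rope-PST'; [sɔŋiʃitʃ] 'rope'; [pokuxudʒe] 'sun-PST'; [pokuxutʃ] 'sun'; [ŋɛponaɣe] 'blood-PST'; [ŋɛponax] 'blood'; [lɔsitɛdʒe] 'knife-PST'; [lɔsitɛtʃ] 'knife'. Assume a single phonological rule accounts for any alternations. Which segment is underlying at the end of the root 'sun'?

The stem for 'sun' ends in [dʒ] in [pokuxudʒe] but [tʃ] in [pokuxutʃ].
If /tʃ/ were underlying and a rule turned it into [dʒ] before the PST suffix, 'rope' would also alternate; but it has [tʃ] in both [sɔŋiʃitʃe] and [sɔŋiʃitʃ].
The underlying segment must be /dʒ/; voiced obstruents become voiceless word-finally, yielding [tʃ] there.

/dʒ/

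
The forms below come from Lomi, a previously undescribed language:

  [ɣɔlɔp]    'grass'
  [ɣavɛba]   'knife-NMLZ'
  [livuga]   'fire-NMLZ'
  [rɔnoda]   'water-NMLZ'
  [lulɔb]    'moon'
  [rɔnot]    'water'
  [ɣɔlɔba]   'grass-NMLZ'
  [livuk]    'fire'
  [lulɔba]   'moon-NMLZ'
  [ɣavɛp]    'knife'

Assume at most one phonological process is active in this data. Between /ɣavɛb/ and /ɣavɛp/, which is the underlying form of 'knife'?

/ɣavɛp/

The stem for 'knife' ends in [b] in [ɣavɛba] but [p] in [ɣavɛp].
Compare 'moon', with invariant [b] in [lulɔba] and [lulɔb]: an analysis with underlying /b/ and a rule producing [p] in isolation would wrongly predict alternation here too.
Therefore /p/ is basic and [b] is derived by intervocalic voicing (voiceless stops become voiced between vowels).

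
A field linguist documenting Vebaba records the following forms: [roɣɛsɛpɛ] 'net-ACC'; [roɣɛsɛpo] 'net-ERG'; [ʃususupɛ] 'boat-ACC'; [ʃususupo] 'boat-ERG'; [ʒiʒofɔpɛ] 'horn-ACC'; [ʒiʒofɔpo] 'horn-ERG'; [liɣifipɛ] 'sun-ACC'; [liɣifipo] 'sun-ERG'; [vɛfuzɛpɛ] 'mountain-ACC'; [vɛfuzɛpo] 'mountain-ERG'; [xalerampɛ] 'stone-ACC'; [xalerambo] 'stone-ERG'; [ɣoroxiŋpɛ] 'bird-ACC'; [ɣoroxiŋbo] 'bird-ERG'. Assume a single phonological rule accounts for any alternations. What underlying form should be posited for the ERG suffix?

The ERG suffix surfaces as [-bo] and [-po], depending on the final segment of the stem.
The ACC suffix, which begins with [p], is invariant after every stem; so [p] is not altered by any rule here.
The ERG suffix is therefore /-bo/ underlyingly, with post-vocalic devoicing: voiced stops become voiceless after a vowel.

/-bo/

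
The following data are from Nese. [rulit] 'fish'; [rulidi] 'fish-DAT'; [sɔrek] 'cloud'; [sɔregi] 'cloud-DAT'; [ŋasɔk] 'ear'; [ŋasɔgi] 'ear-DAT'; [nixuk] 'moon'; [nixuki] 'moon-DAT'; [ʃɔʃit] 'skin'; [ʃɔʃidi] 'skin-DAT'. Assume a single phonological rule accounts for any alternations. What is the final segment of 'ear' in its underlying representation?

The stem for 'ear' ends in [k] in [ŋasɔk] but [g] in [ŋasɔgi].
But 'moon' keeps [k] in both environments ([nixuk], [nixuki]), so there is no rule changing /k/ to [g] before the DAT suffix.
So /g/ is underlying, and a rule of word-final obstruent devoicing — voiced obstruents become voiceless word-finally — gives [k].

/g/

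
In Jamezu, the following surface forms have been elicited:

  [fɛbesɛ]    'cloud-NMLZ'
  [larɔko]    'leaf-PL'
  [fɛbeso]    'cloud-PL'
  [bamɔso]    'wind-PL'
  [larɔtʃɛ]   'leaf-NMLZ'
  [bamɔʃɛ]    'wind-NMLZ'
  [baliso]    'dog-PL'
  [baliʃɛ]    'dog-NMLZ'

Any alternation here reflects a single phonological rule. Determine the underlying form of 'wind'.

/bamɔʃ/

The stem for 'wind' ends in [s] in [bamɔso] but [ʃ] in [bamɔʃɛ].
If /s/ were underlying and a rule turned it into [ʃ] before the NMLZ suffix, 'cloud' would also alternate; but it has [s] in both [fɛbeso] and [fɛbesɛ].
The underlying segment must be /ʃ/; palato-alveolar /tʃ/ and /ʃ/ become [k] and [s] when no front vowel follows, yielding [s] there.
So 'wind' = /bamɔʃ/.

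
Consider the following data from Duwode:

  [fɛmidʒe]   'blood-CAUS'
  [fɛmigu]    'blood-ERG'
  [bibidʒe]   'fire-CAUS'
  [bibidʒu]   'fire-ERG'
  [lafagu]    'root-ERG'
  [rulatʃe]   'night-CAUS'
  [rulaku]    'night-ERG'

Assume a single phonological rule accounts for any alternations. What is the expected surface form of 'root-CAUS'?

[lafadʒe]

In [fɛmidʒe] and [fɛmigu] the final segment of 'blood' alternates: [dʒ] ~ [g].
But 'fire' keeps [dʒ] in both environments ([bibidʒe], [bibidʒu]), so there is no rule changing /dʒ/ to [g] before the ERG suffix.
So /g/ is underlying, and a rule of palatalization before a front vowel — /k/ and /g/ become palato-alveolar [tʃ] and [dʒ] before a front vowel — gives [dʒ].
The one attested form of 'root', [lafagu], shows underlying /lafag/. Applying the same rule before a front vowel gives [lafadʒe].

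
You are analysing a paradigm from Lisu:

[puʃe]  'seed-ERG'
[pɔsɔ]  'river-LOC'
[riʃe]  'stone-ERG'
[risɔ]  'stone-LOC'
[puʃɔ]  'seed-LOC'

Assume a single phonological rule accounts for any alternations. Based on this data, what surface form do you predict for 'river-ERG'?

'stone' shows [s] ~ [ʃ] at the end of the stem ([risɔ] vs [riʃe]).
If /ʃ/ were underlying and a rule turned it into [s] before the LOC suffix, 'seed' would also alternate; but it has [ʃ] in both [puʃɔ] and [puʃe].
So /s/ is underlying, and a rule of palatalization before a front vowel — /s/ becomes palato-alveolar [ʃ] before a front vowel — gives [ʃ].
From [pɔsɔ] the stem 'river' is /pɔs/; before a front vowel this yields [pɔʃe].

[pɔʃe]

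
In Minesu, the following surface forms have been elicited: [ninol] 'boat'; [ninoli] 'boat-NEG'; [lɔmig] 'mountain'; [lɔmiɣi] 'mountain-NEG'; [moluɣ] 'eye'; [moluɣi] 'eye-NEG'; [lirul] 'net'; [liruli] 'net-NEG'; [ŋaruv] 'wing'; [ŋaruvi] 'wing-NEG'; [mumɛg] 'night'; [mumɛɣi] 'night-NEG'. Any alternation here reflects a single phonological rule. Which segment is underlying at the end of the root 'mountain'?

The stem for 'mountain' ends in [g] in [lɔmig] but [ɣ] in [lɔmiɣi].
Compare 'eye', with invariant [ɣ] in [moluɣ] and [moluɣi]: an analysis with underlying /ɣ/ and a rule producing [g] in isolation would wrongly predict alternation here too.
So /g/ is underlying, and a rule of intervocalic spirantization — voiced stops become fricatives between vowels — gives [ɣ].

/g/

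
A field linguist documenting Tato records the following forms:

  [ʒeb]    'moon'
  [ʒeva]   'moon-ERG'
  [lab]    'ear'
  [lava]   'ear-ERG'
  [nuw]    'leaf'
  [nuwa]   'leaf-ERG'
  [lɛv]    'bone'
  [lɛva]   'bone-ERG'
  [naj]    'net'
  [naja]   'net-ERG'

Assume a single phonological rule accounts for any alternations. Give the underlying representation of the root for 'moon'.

/ʒeb/

In [ʒeb] and [ʒeva] the final segment of 'moon' alternates: [b] ~ [v].
If /v/ were underlying and a rule turned it into [b] in isolation, 'bone' would also alternate; but it has [v] in both [lɛv] and [lɛva].
So /b/ is underlying, and a rule of intervocalic spirantization — voiced stops become fricatives between vowels — gives [v].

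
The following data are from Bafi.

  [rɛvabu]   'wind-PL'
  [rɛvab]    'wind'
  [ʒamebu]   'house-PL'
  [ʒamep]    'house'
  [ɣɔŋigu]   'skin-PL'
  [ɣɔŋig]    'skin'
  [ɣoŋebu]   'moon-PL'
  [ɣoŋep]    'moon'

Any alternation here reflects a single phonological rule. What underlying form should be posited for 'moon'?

The stem for 'moon' ends in [b] in [ɣoŋebu] but [p] in [ɣoŋep].
The stem 'wind' ([rɛvabu], [rɛvab]) shows [b] unchanged in both environments, so [b] cannot be basic with [p] derived in isolation.
The underlying segment must be /p/; voiceless stops become voiced between vowels, yielding [b] there.

/ɣoŋep/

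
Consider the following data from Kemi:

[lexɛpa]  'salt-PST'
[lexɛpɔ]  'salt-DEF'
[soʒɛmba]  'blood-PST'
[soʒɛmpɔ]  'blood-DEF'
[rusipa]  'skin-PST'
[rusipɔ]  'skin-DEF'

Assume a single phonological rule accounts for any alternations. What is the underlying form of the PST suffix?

The PST morpheme has two allomorphs, [-ba] and [-pa].
The DEF suffix, which begins with [p], is invariant after every stem; so [p] is not altered by any rule here.
So the underlying form is /-ba/, and voiced stops become voiceless after a vowel.

/-ba/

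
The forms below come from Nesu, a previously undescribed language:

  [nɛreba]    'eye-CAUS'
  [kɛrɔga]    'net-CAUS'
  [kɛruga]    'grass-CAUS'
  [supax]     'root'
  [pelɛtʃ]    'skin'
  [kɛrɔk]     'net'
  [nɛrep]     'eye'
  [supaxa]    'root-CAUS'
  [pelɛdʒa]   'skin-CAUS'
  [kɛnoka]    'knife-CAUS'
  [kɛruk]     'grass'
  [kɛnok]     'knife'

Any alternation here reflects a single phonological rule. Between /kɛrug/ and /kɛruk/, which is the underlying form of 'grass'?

/kɛrug/

The stem for 'grass' ends in [k] in [kɛruk] but [g] in [kɛruga].
But 'knife' keeps [k] in both environments ([kɛnok], [kɛnoka]), so there is no rule changing /k/ to [g] before the CAUS suffix.
The alternation reflects word-final obstruent devoicing: voiced obstruents become voiceless word-finally. /g/ is underlying.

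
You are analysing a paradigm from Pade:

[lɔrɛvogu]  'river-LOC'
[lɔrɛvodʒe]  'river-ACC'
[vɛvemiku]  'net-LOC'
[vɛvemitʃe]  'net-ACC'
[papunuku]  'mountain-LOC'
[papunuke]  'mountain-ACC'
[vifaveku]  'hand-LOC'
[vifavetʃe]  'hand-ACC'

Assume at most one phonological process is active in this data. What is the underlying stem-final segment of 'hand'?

/tʃ/

'hand' shows [k] ~ [tʃ] at the end of the stem ([vifaveku] vs [vifavetʃe]).
If /k/ were underlying and a rule turned it into [tʃ] before the ACC suffix, 'mountain' would also alternate; but it has [k] in both [papunuku] and [papunuke].
The alternation reflects depalatalization: palato-alveolar /tʃ/ and /dʒ/ become [k] and [g] when no front vowel follows. /tʃ/ is underlying.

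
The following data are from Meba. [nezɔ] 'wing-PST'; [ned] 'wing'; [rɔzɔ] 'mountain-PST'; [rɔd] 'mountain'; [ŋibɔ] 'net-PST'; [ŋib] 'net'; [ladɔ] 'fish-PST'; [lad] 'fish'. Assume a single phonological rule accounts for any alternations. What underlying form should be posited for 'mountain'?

/rɔz/

'mountain' shows [z] ~ [d] at the end of the stem ([rɔzɔ] vs [rɔd]).
But 'fish' keeps [d] in both environments ([ladɔ], [lad]), so there is no rule changing /d/ to [z] before the PST suffix.
So /z/ is underlying, and a rule of word-final hardening — voiced fricatives become stops word-finally — gives [d].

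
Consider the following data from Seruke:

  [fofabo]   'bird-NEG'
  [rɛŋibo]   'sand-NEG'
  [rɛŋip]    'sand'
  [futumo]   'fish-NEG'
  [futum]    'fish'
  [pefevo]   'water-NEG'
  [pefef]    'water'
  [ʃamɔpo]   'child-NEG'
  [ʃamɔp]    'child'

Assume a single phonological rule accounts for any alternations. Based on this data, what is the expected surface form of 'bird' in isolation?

[fofap]

In [rɛŋibo] and [rɛŋip] the final segment of 'sand' alternates: [b] ~ [p].
If /p/ were underlying and a rule turned it into [b] before the NEG suffix, 'child' would also alternate; but it has [p] in both [ʃamɔpo] and [ʃamɔp].
The underlying segment must be /b/; voiced obstruents become voiceless word-finally, yielding [p] there.
From [fofabo] the stem 'bird' is /fofab/; word-finally this yields [fofap].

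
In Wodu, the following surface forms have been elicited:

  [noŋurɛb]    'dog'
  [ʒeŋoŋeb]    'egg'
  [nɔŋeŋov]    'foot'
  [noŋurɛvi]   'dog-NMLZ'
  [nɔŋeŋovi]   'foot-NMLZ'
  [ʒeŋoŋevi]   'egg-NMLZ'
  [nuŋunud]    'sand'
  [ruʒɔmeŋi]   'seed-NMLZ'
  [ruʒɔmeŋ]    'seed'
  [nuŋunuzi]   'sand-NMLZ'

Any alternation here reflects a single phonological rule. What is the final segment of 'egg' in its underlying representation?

In [ʒeŋoŋevi] and [ʒeŋoŋeb] the final segment of 'egg' alternates: [v] ~ [b].
Compare 'foot', with invariant [v] in [nɔŋeŋovi] and [nɔŋeŋov]: an analysis with underlying /v/ and a rule producing [b] in isolation would wrongly predict alternation here too.
The underlying segment must be /b/; voiced stops become fricatives between vowels, yielding [v] there.

/b/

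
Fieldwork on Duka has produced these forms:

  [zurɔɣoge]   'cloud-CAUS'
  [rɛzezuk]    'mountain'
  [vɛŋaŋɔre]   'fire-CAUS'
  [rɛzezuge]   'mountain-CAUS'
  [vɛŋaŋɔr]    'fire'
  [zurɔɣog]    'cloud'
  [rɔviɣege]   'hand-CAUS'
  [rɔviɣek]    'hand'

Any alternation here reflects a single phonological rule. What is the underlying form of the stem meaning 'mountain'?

In [rɛzezuge] and [rɛzezuk] the final segment of 'mountain' alternates: [g] ~ [k].
Compare 'cloud', with invariant [g] in [zurɔɣoge] and [zurɔɣog]: an analysis with underlying /g/ and a rule producing [k] in isolation would wrongly predict alternation here too.
So /k/ is underlying, and a rule of intervocalic voicing — voiceless stops become voiced between vowels — gives [g].

/rɛzezuk/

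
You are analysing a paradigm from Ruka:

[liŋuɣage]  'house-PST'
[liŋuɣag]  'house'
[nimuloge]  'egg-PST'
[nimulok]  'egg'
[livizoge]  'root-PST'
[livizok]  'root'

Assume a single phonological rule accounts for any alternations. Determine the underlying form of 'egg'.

/nimulok/

The root 'egg' surfaces as [nimuloge] and [nimulok], with a stem-final [g] ~ [k] alternation.
Compare 'house', with invariant [g] in [liŋuɣage] and [liŋuɣag]: an analysis with underlying /g/ and a rule producing [k] in isolation would wrongly predict alternation here too.
The underlying segment must be /k/; voiceless stops become voiced between vowels, yielding [g] there.
Hence 'egg' is /nimulok/ underlyingly.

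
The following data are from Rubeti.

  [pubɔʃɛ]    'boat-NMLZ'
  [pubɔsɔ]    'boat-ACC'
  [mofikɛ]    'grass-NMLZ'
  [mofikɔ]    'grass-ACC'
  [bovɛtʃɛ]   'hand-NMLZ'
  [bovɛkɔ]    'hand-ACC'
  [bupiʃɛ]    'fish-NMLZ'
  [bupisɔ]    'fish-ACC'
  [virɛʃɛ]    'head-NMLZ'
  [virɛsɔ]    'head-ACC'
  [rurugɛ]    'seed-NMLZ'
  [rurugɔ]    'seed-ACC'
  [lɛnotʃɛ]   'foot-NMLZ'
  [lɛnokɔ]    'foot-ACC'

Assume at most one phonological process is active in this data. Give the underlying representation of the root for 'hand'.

In [bovɛtʃɛ] and [bovɛkɔ] the final segment of 'hand' alternates: [tʃ] ~ [k].
The stem 'grass' ([mofikɛ], [mofikɔ]) shows [k] unchanged in both environments, so [k] cannot be basic with [tʃ] derived before the NMLZ suffix.
Therefore /tʃ/ is basic and [k] is derived by depalatalization (palato-alveolar /tʃ/ and /ʃ/ become [k] and [s] when no front vowel follows).

/bovɛtʃ/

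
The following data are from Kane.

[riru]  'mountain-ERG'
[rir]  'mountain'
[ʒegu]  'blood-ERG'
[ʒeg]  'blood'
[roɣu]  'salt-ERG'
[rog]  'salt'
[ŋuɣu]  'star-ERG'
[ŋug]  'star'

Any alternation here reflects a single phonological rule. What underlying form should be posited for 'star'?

/ŋuɣ/

The stem for 'star' ends in [ɣ] in [ŋuɣu] but [g] in [ŋug].
If /g/ were underlying and a rule turned it into [ɣ] before the ERG suffix, 'blood' would also alternate; but it has [g] in both [ʒegu] and [ʒeg].
Therefore /ɣ/ is basic and [g] is derived by word-final hardening (voiced fricatives become stops word-finally).
So 'star' = /ŋuɣ/.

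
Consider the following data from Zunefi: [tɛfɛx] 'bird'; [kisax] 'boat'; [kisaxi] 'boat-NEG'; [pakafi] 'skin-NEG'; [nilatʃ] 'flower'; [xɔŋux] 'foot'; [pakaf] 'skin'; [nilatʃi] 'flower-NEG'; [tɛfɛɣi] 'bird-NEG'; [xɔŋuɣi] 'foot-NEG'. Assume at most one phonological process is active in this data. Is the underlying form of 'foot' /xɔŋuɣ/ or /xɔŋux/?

The stem for 'foot' ends in [ɣ] in [xɔŋuɣi] but [x] in [xɔŋux].
The stem 'boat' ([kisaxi], [kisax]) shows [x] unchanged in both environments, so [x] cannot be basic with [ɣ] derived before the NEG suffix.
Therefore /ɣ/ is basic and [x] is derived by word-final obstruent devoicing (voiced obstruents become voiceless word-finally).

/xɔŋuɣ/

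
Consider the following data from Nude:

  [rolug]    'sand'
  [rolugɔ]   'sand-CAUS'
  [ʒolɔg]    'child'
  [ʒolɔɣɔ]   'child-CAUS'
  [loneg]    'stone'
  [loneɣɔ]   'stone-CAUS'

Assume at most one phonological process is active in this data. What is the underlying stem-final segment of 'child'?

/ɣ/

The root 'child' surfaces as [ʒolɔg] and [ʒolɔɣɔ], with a stem-final [g] ~ [ɣ] alternation.
Compare 'sand', with invariant [g] in [rolug] and [rolugɔ]: an analysis with underlying /g/ and a rule producing [ɣ] before the CAUS suffix would wrongly predict alternation here too.
Therefore /ɣ/ is basic and [g] is derived by word-final hardening (voiced fricatives become stops word-finally).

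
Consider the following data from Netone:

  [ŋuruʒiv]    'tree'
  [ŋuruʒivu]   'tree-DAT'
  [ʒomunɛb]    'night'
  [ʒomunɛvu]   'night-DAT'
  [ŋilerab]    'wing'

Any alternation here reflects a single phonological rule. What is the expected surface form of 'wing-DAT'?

[ŋileravu]

The root 'night' surfaces as [ʒomunɛb] and [ʒomunɛvu], with a stem-final [b] ~ [v] alternation.
Compare 'tree', with invariant [v] in [ŋuruʒiv] and [ŋuruʒivu]: an analysis with underlying /v/ and a rule producing [b] in isolation would wrongly predict alternation here too.
So /b/ is underlying, and a rule of intervocalic spirantization — voiced stops become fricatives between vowels — gives [v].
The one attested form of 'wing', [ŋilerab], shows underlying /ŋilerab/. Applying the same rule between vowels gives [ŋileravu].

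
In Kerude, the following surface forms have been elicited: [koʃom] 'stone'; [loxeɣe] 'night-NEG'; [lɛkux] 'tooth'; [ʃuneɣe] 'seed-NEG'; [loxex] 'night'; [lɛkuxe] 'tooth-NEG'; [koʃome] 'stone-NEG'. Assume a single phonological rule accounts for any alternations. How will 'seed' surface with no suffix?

The stem for 'night' ends in [x] in [loxex] but [ɣ] in [loxeɣe].
But 'tooth' keeps [x] in both environments ([lɛkux], [lɛkuxe]), so there is no rule changing /x/ to [ɣ] before the NEG suffix.
The alternation reflects word-final obstruent devoicing: voiced obstruents become voiceless word-finally. /ɣ/ is underlying.
The one attested form of 'seed', [ʃuneɣe], shows underlying /ʃuneɣ/. Applying the same rule word-finally gives [ʃunex].

[ʃunex]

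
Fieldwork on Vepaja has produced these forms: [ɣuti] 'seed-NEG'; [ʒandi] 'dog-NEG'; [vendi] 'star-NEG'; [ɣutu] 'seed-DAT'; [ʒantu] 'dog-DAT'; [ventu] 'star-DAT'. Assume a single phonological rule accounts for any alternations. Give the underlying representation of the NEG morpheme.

/-di/

The NEG suffix surfaces as [-di] and [-ti], depending on the final segment of the stem.
By contrast the DAT suffix keeps its initial [t] throughout — that segment must be underlying.
So the underlying form is /-di/, and voiced stops become voiceless after a vowel.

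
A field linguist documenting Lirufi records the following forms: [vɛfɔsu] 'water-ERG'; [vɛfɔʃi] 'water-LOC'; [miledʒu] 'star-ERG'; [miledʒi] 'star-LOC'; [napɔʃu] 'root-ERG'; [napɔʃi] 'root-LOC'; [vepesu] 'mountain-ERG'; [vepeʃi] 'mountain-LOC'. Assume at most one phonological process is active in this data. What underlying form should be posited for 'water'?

/vɛfɔs/

'water' shows [s] ~ [ʃ] at the end of the stem ([vɛfɔsu] vs [vɛfɔʃi]).
Compare 'root', with invariant [ʃ] in [napɔʃu] and [napɔʃi]: an analysis with underlying /ʃ/ and a rule producing [s] before the ERG suffix would wrongly predict alternation here too.
The alternation reflects palatalization before a front vowel: /s/ becomes palato-alveolar [ʃ] before a front vowel. /s/ is underlying.
So 'water' = /vɛfɔs/.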